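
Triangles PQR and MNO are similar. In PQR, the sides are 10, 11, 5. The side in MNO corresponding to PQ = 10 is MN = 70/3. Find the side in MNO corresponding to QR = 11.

Since the triangles are similar, the ratio of corresponding sides is constant.
Scale factor k = MN / PQ = 70/3 / 10 = 7/3
NO = k * QR = 7/3 * 11 = 77/3

77/3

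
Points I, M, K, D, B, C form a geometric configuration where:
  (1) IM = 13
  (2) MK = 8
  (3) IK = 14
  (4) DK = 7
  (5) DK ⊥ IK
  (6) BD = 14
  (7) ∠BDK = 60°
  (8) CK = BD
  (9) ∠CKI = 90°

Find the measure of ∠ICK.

From the given relations: CK = BD = 14.
Step 1: By the law of cosines on triangle CKI: CI² = 14² + 14² − 2·14·14·cos(90°) = 392, so CI = 14·√2.
Step 2: By the inverse law of cosines on triangle ICK: cos(∠ICK) = ((14·√2)² + 14² − 14²) / (2·14·√2·14) = 392/554.37 = 0.7071, so ∠ICK = 45°.

Therefore, the measure of angle ∠ICK = 45°.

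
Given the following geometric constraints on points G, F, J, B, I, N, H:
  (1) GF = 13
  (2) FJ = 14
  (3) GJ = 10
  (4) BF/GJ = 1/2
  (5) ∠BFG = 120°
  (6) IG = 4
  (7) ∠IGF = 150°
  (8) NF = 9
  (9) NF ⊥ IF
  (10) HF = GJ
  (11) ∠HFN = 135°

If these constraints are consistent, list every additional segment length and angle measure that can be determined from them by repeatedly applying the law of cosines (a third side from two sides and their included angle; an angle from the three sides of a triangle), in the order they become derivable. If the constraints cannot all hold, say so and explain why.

The constraints are consistent. Derivable facts, in order:
After 1 step:
- FI ≈ 16.59
- GB ≈ 16.09
- NH ≈ 17.56
- ∠FGJ = 73.69°
- ∠FJG = 63.03°
- ∠GFJ = 43.28°
After 2 steps:
- IN ≈ 18.87
- ∠BGF = 15.61°
- ∠FBG = 44.39°
- ∠FHN = 21.25°
- ∠FIG = 23.07°
- ∠FNH = 23.75°
- ∠GFI = 6.93°
After 3 steps:
- ∠FIN = 28.49°
- ∠FNI = 61.51°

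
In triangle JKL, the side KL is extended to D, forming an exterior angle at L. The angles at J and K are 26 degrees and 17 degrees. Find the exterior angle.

The interior angle at L is 180 - 26 - 17 = 137 degrees.
The exterior angle and interior angle at L are supplementary:
Exterior angle = 180 - 137 = 43 degrees.

43 degrees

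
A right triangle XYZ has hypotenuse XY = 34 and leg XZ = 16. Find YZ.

YZ = sqrt(34^2 - 16^2) = sqrt(900) = 30

30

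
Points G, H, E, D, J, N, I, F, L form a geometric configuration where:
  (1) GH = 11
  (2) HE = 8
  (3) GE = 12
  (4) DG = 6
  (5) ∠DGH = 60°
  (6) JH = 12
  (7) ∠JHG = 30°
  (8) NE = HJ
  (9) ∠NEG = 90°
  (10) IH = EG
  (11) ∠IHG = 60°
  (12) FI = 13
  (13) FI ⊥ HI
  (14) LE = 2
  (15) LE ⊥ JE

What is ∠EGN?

From the given relations: NE = HJ = 12.
Step 1: By the law of cosines on triangle GEN: GN² = 12² + 12² − 2·12·12·cos(90°) = 288, so GN = 12·√2.
Step 2: By the inverse law of cosines on triangle EGN: cos(∠EGN) = (12² + (12·√2)² − 12²) / (2·12·12·√2) = 288/407.29 = 0.7071, so ∠EGN = 45°.

Therefore, the measure of angle ∠EGN = 45°.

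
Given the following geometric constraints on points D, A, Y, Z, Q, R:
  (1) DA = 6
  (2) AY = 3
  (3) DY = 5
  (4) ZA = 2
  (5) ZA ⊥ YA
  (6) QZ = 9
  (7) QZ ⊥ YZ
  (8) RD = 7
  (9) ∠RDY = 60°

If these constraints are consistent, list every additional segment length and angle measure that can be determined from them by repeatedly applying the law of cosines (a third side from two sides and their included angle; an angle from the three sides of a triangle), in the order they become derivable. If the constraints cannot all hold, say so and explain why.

The constraints are consistent. Derivable facts, in order:
After 1 step:
- YR = √39
- YZ = √13
- ∠ADY = 29.93°
- ∠AYD = 93.82°
- ∠DAY = 56.25°
After 2 steps:
- YQ = √94
- ∠AYZ = 33.69°
- ∠AZY = 56.31°
- ∠DRY = 43.9°
- ∠DYR = 76.1°
After 3 steps:
- ∠QYZ = 68.17°
- ∠YQZ = 21.83°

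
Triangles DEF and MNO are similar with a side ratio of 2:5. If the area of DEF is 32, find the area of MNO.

Area ratio = (2/5)^2 = 4/25. Area of MNO = 32 * 25/4 = 200.

200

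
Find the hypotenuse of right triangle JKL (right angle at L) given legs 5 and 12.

In a right triangle, the square of the hypotenuse equals the sum of the squares of the two legs.
The legs are 5 and 12, so the hypotenuse = sqrt(25 + 144) = sqrt(169) = 13.

13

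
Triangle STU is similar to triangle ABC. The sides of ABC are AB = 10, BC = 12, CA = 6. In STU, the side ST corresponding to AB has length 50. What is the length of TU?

k = 50/10 = 5. TU = 5 * 12 = 60.

60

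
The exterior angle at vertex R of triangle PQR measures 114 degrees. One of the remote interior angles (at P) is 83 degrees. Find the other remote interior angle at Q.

The exterior angle theorem states that an exterior angle equals the sum of the two non-adjacent interior angles.
So 114 = 83 + angle Q, which gives angle Q = 114 - 83 = 31 degrees.

31 degrees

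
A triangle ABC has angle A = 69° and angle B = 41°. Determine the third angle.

By the triangle angle sum property, the three interior angles of any triangle add up to 180°.
We know angle A = 69° and angle B = 41°, so their sum is 110°.
Therefore angle C = 180° - 110° = 70°.

70 degrees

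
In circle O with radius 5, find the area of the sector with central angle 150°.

The full circle has area πr² = π(5)² = 25*pi.
The sector covers 150° out of 360°, a fraction of 5/12.
Sector area = 25*pi × 5/12 = 125*pi/12.

125*pi/12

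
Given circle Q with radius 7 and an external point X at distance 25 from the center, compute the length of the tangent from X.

tangent = √(d² - r²) = √(25² - 7²) = √(625 - 49) = √576 = 24

24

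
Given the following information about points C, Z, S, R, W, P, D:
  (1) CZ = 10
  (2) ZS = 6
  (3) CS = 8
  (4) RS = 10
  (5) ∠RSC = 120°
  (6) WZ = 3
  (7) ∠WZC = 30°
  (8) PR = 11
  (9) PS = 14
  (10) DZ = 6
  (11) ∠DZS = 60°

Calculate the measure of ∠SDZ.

Step 1: By the law of cosines on triangle DZS: DS² = 6² + 6² − 2·6·6·cos(60°) = 36, so DS = 6.
Step 2: By the inverse law of cosines on triangle SDZ: cos(∠SDZ) = (6² + 6² − 6²) / (2·6·6) = 36/72 = 0.5, so ∠SDZ = 60°.

Therefore, the measure of angle ∠SDZ = 60°.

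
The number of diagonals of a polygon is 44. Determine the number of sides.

Using d = n(n - 3)/2, we solve 44 = n(n - 3)/2.
So n(n - 3) = 88.
Testing n = 11: 11 * 8 = 88 = 88. Correct.
The polygon has 11 sides.

11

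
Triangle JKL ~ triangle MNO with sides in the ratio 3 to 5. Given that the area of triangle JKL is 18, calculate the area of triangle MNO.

Area ratio = (3/5)^2 = 9/25. Area of MNO = 18 * 25/9 = 50.

50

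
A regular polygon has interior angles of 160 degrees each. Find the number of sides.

Each interior angle of a regular n-gon is (n - 2) * 180 / n.
Setting this equal to 160:
(n - 2) * 180 / n = 160
Each exterior angle = 180 - 160 = 20 degrees.
Since exterior angles sum to 360: n = 360 / 20 = 18.

18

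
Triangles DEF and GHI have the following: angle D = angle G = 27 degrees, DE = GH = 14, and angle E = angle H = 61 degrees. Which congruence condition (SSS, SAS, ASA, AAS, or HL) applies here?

Consider the given information: angle D = angle G = 27 degrees, DE = GH = 14, and angle E = angle H = 61 degrees
This is not SSS or HL: SSS requires all three pairs of sides, but we don't have that. HL only applies to right triangles with matching hypotenuse and leg.
The correct criterion is ASA. Two pairs of corresponding angles and the included side are equal (Angle-Side-Angle).

ASA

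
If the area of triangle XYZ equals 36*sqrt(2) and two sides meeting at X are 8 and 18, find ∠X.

From the SAS area formula Area = (1/2)ab sin(C), rearranging gives sin(C) = 2*Area/(ab).
sin(C) = 2 * 36*sqrt(2) / (144) = sqrt(2)/2.
Therefore C = arcsin(sqrt(2)/2) = 45°.
Since sin(180° - C) = sin(C), the obtuse angle 135° gives the same area, so C = 45° or C = 135°.

45° or 135°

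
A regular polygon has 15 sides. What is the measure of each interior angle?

Each interior angle of a regular n-gon is (n - 2) * 180 / n.
For n = 15: (15 - 2) * 180 / 15 = 2340/15 = 156 degrees.

156 degrees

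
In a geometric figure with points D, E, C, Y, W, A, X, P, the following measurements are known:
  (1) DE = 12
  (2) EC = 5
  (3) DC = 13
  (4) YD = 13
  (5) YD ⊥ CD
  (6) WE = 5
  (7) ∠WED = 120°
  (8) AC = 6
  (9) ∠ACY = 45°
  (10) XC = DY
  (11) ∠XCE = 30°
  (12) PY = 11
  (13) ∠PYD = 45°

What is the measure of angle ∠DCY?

Step 1: By the law of cosines on triangle CDY: CY² = 13² + 13² − 2·13·13·cos(90°) = 338, so CY = 13·√2.
Step 2: By the inverse law of cosines on triangle DCY: cos(∠DCY) = (13² + (13·√2)² − 13²) / (2·13·13·√2) = 338/478 = 0.7071, so ∠DCY = 45°.

Therefore, the measure of angle ∠DCY = 45°.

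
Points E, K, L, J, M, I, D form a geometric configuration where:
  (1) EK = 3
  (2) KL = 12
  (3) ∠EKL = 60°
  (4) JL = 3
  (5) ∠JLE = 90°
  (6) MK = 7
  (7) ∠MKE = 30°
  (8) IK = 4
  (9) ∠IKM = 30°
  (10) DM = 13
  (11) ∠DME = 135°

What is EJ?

Step 1: By the law of cosines on triangle LKE: LE² = 12² + 3² − 2·12·3·cos(60°) = 117, so LE = 3·√13.
Step 2: By the law of cosines on triangle ELJ: EJ² = (3·√13)² + 3² − 2·3·√13·3·cos(90°) = 126, so EJ = 3·√14.

Therefore, the length of EJ = 3·√14.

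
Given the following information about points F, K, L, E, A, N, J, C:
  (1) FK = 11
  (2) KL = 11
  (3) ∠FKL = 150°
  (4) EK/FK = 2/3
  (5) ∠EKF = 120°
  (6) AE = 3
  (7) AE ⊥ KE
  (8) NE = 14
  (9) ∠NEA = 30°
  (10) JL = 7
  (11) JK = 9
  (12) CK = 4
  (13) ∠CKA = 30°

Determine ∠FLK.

Step 1: By the law of cosines on triangle LKF: LF² = 11² + 11² − 2·11·11·cos(150°) = 451.58, so LF ≈ 21.25.
Step 2: By the inverse law of cosines on triangle FLK: cos(∠FLK) = (21.25² + 11² − 11²) / (2·21.25·11) = 451.58/467.51 = 0.9659, so ∠FLK = 15°.

Therefore, the measure of angle ∠FLK = 15°.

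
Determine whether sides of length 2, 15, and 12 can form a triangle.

No.
The triangle inequality is violated: 2 + 12 = 14 ≤ 15.
These lengths cannot form a triangle.

No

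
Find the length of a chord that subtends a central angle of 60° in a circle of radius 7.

Chord length = 2r sin(θ/2)
= 2 × 7 × sin(60°/2)
= 2 × 7 × sin(30°)
= 7

7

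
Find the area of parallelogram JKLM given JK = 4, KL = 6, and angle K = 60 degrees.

Area = a * b * sin(theta)
Area = 4 * 6 * sin(60 degrees)
Area = 24 * sqrt(3)/2
Area = 12*sqrt(3)

12*sqrt(3)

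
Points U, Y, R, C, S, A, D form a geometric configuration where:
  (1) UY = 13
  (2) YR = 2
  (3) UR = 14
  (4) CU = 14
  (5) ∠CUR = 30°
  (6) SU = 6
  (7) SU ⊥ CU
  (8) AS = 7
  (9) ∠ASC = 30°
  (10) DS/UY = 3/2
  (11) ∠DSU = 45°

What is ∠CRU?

Step 1: By the law of cosines on triangle RUC: RC² = 14² + 14² − 2·14·14·cos(30°) = 52.52, so RC ≈ 7.25.
Step 2: By the inverse law of cosines on triangle CRU: cos(∠CRU) = (7.25² + 14² − 14²) / (2·7.25·14) = 52.52/202.91 = 0.2588, so ∠CRU = 75°.

Therefore, the measure of angle ∠CRU = 75°.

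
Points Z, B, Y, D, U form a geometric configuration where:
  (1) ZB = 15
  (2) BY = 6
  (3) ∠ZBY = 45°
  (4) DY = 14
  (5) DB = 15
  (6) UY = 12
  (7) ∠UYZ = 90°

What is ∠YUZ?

Step 1: By the law of cosines on triangle ZBY: ZY² = 15² + 6² − 2·15·6·cos(45°) = 133.72, so ZY ≈ 11.56.
Step 2: By the law of cosines on triangle UYZ: UZ² = 12² + 11.56² − 2·12·11.56·cos(90°) = 277.72, so UZ ≈ 16.66.
Step 3: By the inverse law of cosines on triangle YUZ: cos(∠YUZ) = (12² + 16.66² − 11.56²) / (2·12·16.66) = 288/399.96 = 0.7201, so ∠YUZ = 43.94°.

Therefore, the measure of angle ∠YUZ = 43.94°.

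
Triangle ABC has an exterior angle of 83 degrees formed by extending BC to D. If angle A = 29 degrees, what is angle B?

angle B = 83 - 29 = 54 degrees (exterior angle theorem).

54 degrees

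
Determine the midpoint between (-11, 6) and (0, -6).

The midpoint is the point halfway along the segment.
Move half the horizontal distance: -11 + (0 - -11)/2 = -11 + 11/2 = -11/2
Move half the vertical distance: 6 + (-6 - 6)/2 = 6 + -12/2 = 0
Midpoint = (-11/2, 0)

(-11/2, 0)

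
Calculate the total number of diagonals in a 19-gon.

Each of the 19 vertices connects to 16 non-adjacent vertices via diagonals.
Total connections = 19 × 16 = 304, but each diagonal is counted twice.
Number of diagonals = 304 / 2 = 152.

152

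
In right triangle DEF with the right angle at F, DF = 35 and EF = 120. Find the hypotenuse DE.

By the Pythagorean theorem: DE^2 = DF^2 + EF^2
DE^2 = 35^2 + 120^2 = 1225 + 14400 = 15625
DE = sqrt(15625) = 125

125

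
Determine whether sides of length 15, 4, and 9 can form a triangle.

The longest side is 15. The other two sides sum to 4 + 9 = 13.
Since 13 ≤ 15, the two shorter sides cannot reach around to close the triangle.

No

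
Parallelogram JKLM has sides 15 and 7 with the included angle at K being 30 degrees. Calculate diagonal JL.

The diagonal of a parallelogram can be found by treating two adjacent sides and the diagonal as a triangle.
Applying the law of cosines with sides 15, 7 and included angle 30°:
d^2 = 225 + 49 - 210*cos(30°) = 274 - 105*sqrt(3)
d = sqrt(274 - 105*sqrt(3))

sqrt(274 - 105*sqrt(3))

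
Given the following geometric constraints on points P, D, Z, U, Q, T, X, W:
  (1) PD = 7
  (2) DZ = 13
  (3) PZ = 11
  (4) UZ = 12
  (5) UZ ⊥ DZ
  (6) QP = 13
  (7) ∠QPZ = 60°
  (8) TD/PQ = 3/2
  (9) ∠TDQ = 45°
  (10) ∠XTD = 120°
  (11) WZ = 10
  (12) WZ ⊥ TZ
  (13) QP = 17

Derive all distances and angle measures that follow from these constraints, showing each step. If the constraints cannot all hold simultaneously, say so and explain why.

These constraints are not satisfiable: (6) QP = 13 and (13) QP = 17 assign two different lengths to the same segment. No planar figure meets all of them, so nothing further can be derived.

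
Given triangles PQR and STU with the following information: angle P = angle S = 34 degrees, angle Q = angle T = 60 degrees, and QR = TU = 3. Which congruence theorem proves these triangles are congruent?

The given information matches AAS: Two pairs of corresponding angles and a non-included side are equal (Angle-Angle-Side).

AAS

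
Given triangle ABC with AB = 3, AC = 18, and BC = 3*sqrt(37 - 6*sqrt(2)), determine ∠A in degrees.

When all three sides of a triangle are known, the law of cosines can be rearranged to find any angle.
cos(C) = (a² + b² - c²) / (2ab) gives cos(A) = sqrt(2)/2.
Taking the inverse cosine: A = 45°.

45°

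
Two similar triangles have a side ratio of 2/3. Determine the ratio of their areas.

Area ratio = (side ratio)^2 = (2/3)^2 = 4:9.

4:9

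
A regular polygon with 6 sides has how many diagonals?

Each of the 6 vertices connects to 3 non-adjacent vertices via diagonals.
Total connections = 6 × 3 = 18, but each diagonal is counted twice.
Number of diagonals = 18 / 2 = 9.

9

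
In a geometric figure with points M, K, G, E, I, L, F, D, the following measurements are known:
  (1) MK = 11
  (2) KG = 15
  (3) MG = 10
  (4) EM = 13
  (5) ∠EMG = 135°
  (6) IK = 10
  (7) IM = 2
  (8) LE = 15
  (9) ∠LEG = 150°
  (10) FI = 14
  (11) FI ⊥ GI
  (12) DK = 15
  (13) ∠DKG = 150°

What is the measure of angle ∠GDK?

Step 1: By the law of cosines on triangle DKG: DG² = 15² + 15² − 2·15·15·cos(150°) = 839.71, so DG ≈ 28.98.
Step 2: By the inverse law of cosines on triangle GDK: cos(∠GDK) = (28.98² + 15² − 15²) / (2·28.98·15) = 839.71/869.33 = 0.9659, so ∠GDK = 15°.

Therefore, the measure of angle ∠GDK = 15°.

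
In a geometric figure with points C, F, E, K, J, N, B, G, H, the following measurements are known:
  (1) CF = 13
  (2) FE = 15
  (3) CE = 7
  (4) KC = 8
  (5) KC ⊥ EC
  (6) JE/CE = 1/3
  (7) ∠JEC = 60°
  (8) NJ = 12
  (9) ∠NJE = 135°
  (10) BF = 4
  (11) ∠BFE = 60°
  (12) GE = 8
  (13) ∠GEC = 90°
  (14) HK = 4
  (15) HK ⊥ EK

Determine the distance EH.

Step 1: By the law of cosines on triangle ECK: EK² = 7² + 8² − 2·7·8·cos(90°) = 113, so EK = √113.
Step 2: By the law of cosines on triangle EKH: EH² = √113² + 4² − 2·√113·4·cos(90°) = 129, so EH = √129.

Therefore, the length of EH = √129.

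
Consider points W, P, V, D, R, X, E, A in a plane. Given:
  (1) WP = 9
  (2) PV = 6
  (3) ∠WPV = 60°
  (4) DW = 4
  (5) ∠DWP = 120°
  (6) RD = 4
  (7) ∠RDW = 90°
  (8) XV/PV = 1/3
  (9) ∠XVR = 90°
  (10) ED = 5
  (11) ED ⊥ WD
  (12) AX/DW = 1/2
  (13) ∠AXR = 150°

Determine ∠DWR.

Step 1: By the law of cosines on triangle WDR: WR² = 4² + 4² − 2·4·4·cos(90°) = 32, so WR = 4·√2.
Step 2: By the inverse law of cosines on triangle DWR: cos(∠DWR) = (4² + (4·√2)² − 4²) / (2·4·4·√2) = 32/45.25 = 0.7071, so ∠DWR = 45°.

Therefore, the measure of angle ∠DWR = 45°.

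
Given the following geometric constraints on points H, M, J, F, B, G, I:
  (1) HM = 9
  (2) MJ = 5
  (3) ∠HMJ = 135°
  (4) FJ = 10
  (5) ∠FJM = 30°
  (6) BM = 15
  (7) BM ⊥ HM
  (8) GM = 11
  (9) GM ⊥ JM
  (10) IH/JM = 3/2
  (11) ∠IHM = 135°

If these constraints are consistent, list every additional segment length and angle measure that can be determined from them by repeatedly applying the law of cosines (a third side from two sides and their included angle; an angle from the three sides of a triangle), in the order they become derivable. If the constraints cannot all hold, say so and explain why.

The constraints are consistent. Derivable facts, in order:
After 1 step:
- HB = 3·√34
- HJ ≈ 13.02
- JG = √146
- MF ≈ 6.2
- MI ≈ 15.25
After 2 steps:
- ∠BHM = 59.04°
- ∠FMJ = 126.21°
- ∠GJM = 65.56°
- ∠HBM = 30.96°
- ∠HIM = 24.66°
- ∠HJM = 29.25°
- ∠HMI = 20.34°
- ∠JFM = 23.79°
- ∠JGM = 24.44°
- ∠JHM = 15.75°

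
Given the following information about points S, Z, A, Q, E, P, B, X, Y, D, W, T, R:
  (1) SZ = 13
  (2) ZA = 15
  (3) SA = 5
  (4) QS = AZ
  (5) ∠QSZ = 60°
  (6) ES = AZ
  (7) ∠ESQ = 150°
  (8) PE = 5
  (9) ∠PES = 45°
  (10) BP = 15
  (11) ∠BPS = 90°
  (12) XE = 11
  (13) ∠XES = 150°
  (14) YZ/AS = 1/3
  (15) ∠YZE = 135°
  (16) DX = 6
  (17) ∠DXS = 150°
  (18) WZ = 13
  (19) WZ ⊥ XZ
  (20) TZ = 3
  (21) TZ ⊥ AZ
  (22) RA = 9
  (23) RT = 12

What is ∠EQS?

From the given relations: QS = AZ = 15; ES = AZ = 15.
Step 1: By the law of cosines on triangle QSE: QE² = 15² + 15² − 2·15·15·cos(150°) = 839.71, so QE ≈ 28.98.
Step 2: By the inverse law of cosines on triangle EQS: cos(∠EQS) = (28.98² + 15² − 15²) / (2·28.98·15) = 839.71/869.33 = 0.9659, so ∠EQS = 15°.

Therefore, the measure of angle ∠EQS = 15°.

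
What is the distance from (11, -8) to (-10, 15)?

The horizontal distance is |-10 - 11| = 21 and the vertical distance is |15 - -8| = 23.
By the Pythagorean theorem, d = sqrt(21^2 + 23^2) = sqrt(970).

sqrt(970)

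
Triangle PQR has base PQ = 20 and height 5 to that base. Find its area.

Area = (1/2) * base * height
Area = (1/2) * 20 * 5
Area = 50

50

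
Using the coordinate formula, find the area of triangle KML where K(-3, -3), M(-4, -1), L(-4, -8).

Shoelace: Area = (1/2)|-3(-1--8) + -4(-8--3) + -4(-3--1)| = (1/2)(7) = 7/2

7/2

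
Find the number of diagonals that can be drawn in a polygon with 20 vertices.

Total line segments between 20 vertices = C(20,2) = 190.
Subtract the 20 sides: 190 - 20 = 170 diagonals.

170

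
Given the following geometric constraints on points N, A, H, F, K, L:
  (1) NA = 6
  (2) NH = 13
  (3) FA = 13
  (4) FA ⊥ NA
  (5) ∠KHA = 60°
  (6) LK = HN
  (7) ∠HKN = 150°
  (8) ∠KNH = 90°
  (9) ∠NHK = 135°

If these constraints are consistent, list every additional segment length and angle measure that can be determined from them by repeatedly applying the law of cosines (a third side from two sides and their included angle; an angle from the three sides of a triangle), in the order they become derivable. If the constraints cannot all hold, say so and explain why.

These constraints are not satisfiable: (7), (8) and (9) are the three interior angles of triangle HKN, which must sum to 180°, but 150° + 90° + 135° = 375°. No planar figure meets all of them, so nothing further can be derived.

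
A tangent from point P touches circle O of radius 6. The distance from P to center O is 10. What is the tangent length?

The tangent, radius, and line from the external point to the center form a right triangle.
The right angle is where the tangent meets the radius.
By the Pythagorean theorem: tangent² + 6² = 10²
tangent² = 100 - 36 = 64
tangent = 8

8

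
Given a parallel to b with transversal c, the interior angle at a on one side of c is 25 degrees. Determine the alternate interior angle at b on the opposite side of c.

Alternate interior angles formed by parallel lines and a transversal are equal.
The given angle is 25 degrees.
The alternate interior angle = 25 degrees.

25 degrees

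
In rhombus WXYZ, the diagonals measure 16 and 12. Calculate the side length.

The diagonals of a rhombus bisect each other at right angles.
Half-diagonals: 16/2 = 8 and 12/2 = 6
side = sqrt(8^2 + 6^2)
side = sqrt(64 + 36)
side = sqrt(100) = 10

10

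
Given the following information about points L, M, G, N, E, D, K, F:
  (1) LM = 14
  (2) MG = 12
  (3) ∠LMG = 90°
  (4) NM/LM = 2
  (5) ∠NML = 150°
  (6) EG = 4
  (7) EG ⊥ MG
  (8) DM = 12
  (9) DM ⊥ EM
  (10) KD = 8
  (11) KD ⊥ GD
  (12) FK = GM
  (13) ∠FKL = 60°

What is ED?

Step 1: By the law of cosines on triangle EGM: EM² = 4² + 12² − 2·4·12·cos(90°) = 160, so EM = 4·√10.
Step 2: By the law of cosines on triangle EMD: ED² = (4·√10)² + 12² − 2·4·√10·12·cos(90°) = 304, so ED = 4·√19.

Therefore, the length of ED = 4·√19.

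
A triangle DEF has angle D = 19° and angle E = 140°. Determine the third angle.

The interior angles sum to 180°: angle F = 180 - 19 - 140 = 21°.
The triangle is obtuse (angles 19°, 140°, 21°).

21 degrees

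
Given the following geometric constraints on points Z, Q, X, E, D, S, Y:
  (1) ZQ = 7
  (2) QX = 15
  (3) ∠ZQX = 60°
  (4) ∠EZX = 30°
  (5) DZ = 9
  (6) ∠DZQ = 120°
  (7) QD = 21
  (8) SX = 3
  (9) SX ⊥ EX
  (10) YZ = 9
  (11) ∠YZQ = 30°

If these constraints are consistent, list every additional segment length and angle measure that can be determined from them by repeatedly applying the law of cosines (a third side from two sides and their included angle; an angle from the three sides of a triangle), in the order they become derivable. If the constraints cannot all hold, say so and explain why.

These constraints are not satisfiable: by the triangle inequality in triangle ZQD, (1) ZQ = 7 and (5) DZ = 9 force QD ≤ 7 + 9 = 16, but (7) says QD = 21. No planar figure meets all of them, so nothing further can be derived.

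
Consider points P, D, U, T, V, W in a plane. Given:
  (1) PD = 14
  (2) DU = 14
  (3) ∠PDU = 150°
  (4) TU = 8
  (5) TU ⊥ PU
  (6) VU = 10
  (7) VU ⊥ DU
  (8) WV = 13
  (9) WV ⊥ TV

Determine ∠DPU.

Step 1: By the law of cosines on triangle PDU: PU² = 14² + 14² − 2·14·14·cos(150°) = 731.48, so PU ≈ 27.05.
Step 2: By the inverse law of cosines on triangle DPU: cos(∠DPU) = (14² + 27.05² − 14²) / (2·14·27.05) = 731.48/757.29 = 0.9659, so ∠DPU = 15°.

Therefore, the measure of angle ∠DPU = 15°.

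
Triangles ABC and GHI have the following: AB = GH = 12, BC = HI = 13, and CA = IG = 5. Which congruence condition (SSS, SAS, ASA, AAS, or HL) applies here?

Consider the given information: AB = GH = 12, BC = HI = 13, and CA = IG = 5
This is not ASA or AAS: ASA requires two angles and the side between them. AAS requires two angles and a non-included side.
The correct criterion is SSS. All three pairs of corresponding sides are equal (Side-Side-Side).

SSS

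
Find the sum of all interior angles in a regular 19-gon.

The sum of interior angles of an n-sided polygon is (n - 2) * 180.
For n = 19: (19 - 2) * 180 = 17 * 180 = 3060 degrees.

3060 degrees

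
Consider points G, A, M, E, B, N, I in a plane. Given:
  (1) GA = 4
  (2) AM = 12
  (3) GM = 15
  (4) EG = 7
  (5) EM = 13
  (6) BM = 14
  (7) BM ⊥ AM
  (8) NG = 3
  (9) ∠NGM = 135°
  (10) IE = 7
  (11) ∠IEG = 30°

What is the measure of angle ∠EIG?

Step 1: By the law of cosines on triangle IEG: IG² = 7² + 7² − 2·7·7·cos(30°) = 13.13, so IG ≈ 3.62.
Step 2: By the inverse law of cosines on triangle EIG: cos(∠EIG) = (7² + 3.62² − 7²) / (2·7·3.62) = 13.13/50.73 = 0.2588, so ∠EIG = 75°.

Therefore, the measure of angle ∠EIG = 75°.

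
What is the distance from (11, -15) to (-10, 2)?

The horizontal distance is |-10 - 11| = 21 and the vertical distance is |2 - -15| = 17.
By the Pythagorean theorem, d = sqrt(21^2 + 17^2) = sqrt(730).

sqrt(730)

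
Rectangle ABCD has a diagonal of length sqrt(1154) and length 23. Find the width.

Using the Pythagorean theorem: d^2 = a^2 + b^2
b^2 = d^2 - a^2
b^2 = 1154 - 529
b^2 = 625
b = sqrt(625) = 25

25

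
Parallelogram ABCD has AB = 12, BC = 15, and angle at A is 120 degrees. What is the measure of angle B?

In a parallelogram, consecutive angles are supplementary (sum to 180°).
angle B = 180 - angle A
angle B = 180 - 120
angle B = 60 degrees

60 degrees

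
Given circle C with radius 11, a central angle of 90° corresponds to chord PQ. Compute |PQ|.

Chord length = 2r sin(θ/2)
= 2 × 11 × sin(90°/2)
= 2 × 11 × sin(45°)
= 11*sqrt(2)

11*sqrt(2)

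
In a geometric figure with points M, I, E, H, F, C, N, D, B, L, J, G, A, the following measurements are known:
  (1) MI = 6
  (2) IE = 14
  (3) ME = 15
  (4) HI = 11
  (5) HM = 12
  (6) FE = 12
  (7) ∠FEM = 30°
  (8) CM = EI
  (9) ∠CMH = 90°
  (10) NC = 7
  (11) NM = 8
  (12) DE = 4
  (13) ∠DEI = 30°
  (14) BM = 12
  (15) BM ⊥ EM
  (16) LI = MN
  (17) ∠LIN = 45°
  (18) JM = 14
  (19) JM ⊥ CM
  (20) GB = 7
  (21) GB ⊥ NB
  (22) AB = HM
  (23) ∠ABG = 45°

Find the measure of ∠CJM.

From the given relations: CM = EI = 14.
Step 1: By the law of cosines on triangle JMC: JC² = 14² + 14² − 2·14·14·cos(90°) = 392, so JC = 14·√2.
Step 2: By the inverse law of cosines on triangle CJM: cos(∠CJM) = ((14·√2)² + 14² − 14²) / (2·14·√2·14) = 392/554.37 = 0.7071, so ∠CJM = 45°.

Therefore, the measure of angle ∠CJM = 45°.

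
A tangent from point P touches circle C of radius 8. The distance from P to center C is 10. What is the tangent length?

Let T be the point of tangency. Then CT ⊥ PT (radius ⊥ tangent).
In right triangle CTP: CP² = CT² + PT²
10² = 8² + PT²
PT² = 36, PT = 6

6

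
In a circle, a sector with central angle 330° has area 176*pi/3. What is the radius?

r² = 360 × 176*pi/3 / (π × 330) = 64, so r = 8.

8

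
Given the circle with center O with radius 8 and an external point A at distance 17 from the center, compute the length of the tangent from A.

tangent = √(d² - r²) = √(17² - 8²) = √(289 - 64) = √225 = 15

15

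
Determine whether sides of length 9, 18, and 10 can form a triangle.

Check all three triangle inequalities:
9 + 18 = 27 > 10 ✓
9 + 10 = 19 > 18 ✓
18 + 10 = 28 > 9 ✓
All conditions hold, so these sides form a valid triangle.

Yes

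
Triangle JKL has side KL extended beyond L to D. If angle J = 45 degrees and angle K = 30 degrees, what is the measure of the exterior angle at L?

The interior angle at L is 180 - 45 - 30 = 105 degrees.
The exterior angle and interior angle at L are supplementary:
Exterior angle = 180 - 105 = 75 degrees.

75 degrees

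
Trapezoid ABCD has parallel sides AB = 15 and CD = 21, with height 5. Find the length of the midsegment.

The midsegment (median) of a trapezoid connects the midpoints of the non-parallel sides.
Its length is the average of the two bases: (15 + 21) / 2 = 18.

18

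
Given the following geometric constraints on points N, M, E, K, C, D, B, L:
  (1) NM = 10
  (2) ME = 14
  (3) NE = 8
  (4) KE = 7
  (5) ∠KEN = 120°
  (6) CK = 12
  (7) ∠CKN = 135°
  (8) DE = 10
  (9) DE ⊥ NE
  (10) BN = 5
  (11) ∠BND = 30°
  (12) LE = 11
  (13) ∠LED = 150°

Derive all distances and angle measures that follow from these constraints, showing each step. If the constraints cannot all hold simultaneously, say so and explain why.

The constraints are consistent.

Step 1: From NE = 8, EK = 7, and ∠NEK = 120°, by the law of cosines:
  NK² = NE² + EK² - 2·NE·EK·cos(120°) = 64 + 49 + 56 = 169
  NK = 13

Step 2: From NE = 8, ED = 10, and ∠NED = 90°, by the law of cosines:
  ND² = NE² + ED² - 2·NE·ED·cos(90°) = 64 + 100 - 0 = 164
  ND = 2·√41

Step 3: From DE = 10, EL = 11, and ∠DEL = 150°, by the law of cosines:
  DL² = DE² + EL² - 2·DE·EL·cos(150°) = 100 + 121 + 190.5 = 411.5
  DL ≈ 20.29

Step 4: From NE = 8, NM = 10, EM = 14, by the inverse law of cosines:
  cos(∠ENM) = (NE² + NM² - EM²) / (2·NE·NM)
  ∠ENM = 101.54°

Step 5: From ME = 14, MN = 10, EN = 8, by the inverse law of cosines:
  cos(∠EMN) = (ME² + MN² - EN²) / (2·ME·MN)
  ∠EMN = 34.05°

Step 6: From EM = 14, EN = 8, MN = 10, by the inverse law of cosines:
  cos(∠MEN) = (EM² + EN² - MN²) / (2·EM·EN)
  ∠MEN = 44.42°

Step 7: From NK = 13, KC = 12, and ∠NKC = 135°, by the law of cosines:
  NC² = NK² + KC² - 2·NK·KC·cos(135°) = 169 + 144 + 220.6 = 533.6
  NC ≈ 23.1

Step 8: From DN = 2·√41, NB = 5, and ∠DNB = 30°, by the law of cosines:
  DB² = DN² + NB² - 2·DN·NB·cos(30°) = 164 + 25 - 110.9 = 78.09
  DB ≈ 8.84

Step 9: From ND = 2·√41, NE = 8, DE = 10, by the inverse law of cosines:
  cos(∠DNE) = (ND² + NE² - DE²) / (2·ND·NE)
  ∠DNE = 51.34°

Step 10: From NE = 8, NK = 13, EK = 7, by the inverse law of cosines:
  cos(∠ENK) = (NE² + NK² - EK²) / (2·NE·NK)
  ∠ENK = 27.8°

Step 11: From KE = 7, KN = 13, EN = 8, by the inverse law of cosines:
  cos(∠EKN) = (KE² + KN² - EN²) / (2·KE·KN)
  ∠EKN = 32.2°

Step 12: From DE = 10, DL = 20.29, EL = 11, by the inverse law of cosines:
  cos(∠EDL) = (DE² + DL² - EL²) / (2·DE·DL)
  ∠EDL = 15.73°

Step 13: From DE = 10, DN = 2·√41, EN = 8, by the inverse law of cosines:
  cos(∠EDN) = (DE² + DN² - EN²) / (2·DE·DN)
  ∠EDN = 38.66°

Step 14: From LD = 20.29, LE = 11, DE = 10, by the inverse law of cosines:
  cos(∠DLE) = (LD² + LE² - DE²) / (2·LD·LE)
  ∠DLE = 14.27°

Step 15: From NC = 23.1, NK = 13, CK = 12, by the inverse law of cosines:
  cos(∠CNK) = (NC² + NK² - CK²) / (2·NC·NK)
  ∠CNK = 21.55°

Step 16: From CK = 12, CN = 23.1, KN = 13, by the inverse law of cosines:
  cos(∠KCN) = (CK² + CN² - KN²) / (2·CK·CN)
  ∠KCN = 23.45°

Step 17: From DB = 8.84, DN = 2·√41, BN = 5, by the inverse law of cosines:
  cos(∠BDN) = (DB² + DN² - BN²) / (2·DB·DN)
  ∠BDN = 16.43°

Step 18: From BD = 8.84, BN = 5, DN = 2·√41, by the inverse law of cosines:
  cos(∠DBN) = (BD² + BN² - DN²) / (2·BD·BN)
  ∠DBN = 133.57°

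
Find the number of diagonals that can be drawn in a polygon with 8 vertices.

Total line segments between 8 vertices = C(8,2) = 28.
Subtract the 8 sides: 28 - 8 = 20 diagonals.

20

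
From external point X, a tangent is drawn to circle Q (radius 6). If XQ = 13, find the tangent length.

tangent = √(d² - r²) = √(13² - 6²) = √(169 - 36) = √133 = sqrt(133)

sqrt(133)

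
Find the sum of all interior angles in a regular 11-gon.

The sum of interior angles of an n-sided polygon is (n - 2) * 180.
For n = 11: (11 - 2) * 180 = 9 * 180 = 1620 degrees.

1620 degrees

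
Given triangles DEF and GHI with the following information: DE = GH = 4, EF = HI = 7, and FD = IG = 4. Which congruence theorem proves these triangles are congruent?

The given information matches SSS: All three pairs of corresponding sides are equal (Side-Side-Side).

SSS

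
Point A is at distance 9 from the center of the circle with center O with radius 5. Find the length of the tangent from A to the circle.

The tangent, radius, and line from the external point to the center form a right triangle.
The right angle is where the tangent meets the radius.
By the Pythagorean theorem: tangent² + 5² = 9²
tangent² = 81 - 25 = 56
tangent = 2*sqrt(14)

2*sqrt(14)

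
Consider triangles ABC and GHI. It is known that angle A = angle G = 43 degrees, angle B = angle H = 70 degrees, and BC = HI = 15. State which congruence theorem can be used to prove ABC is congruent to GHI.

The given information provides:
angle A = angle G = 43 degrees, angle B = angle H = 70 degrees, and BC = HI = 15
This matches the AAS congruence theorem.
Two pairs of corresponding angles and a non-included side are equal (Angle-Angle-Side).

AAS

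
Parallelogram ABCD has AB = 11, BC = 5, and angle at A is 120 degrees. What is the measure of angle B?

In a parallelogram, consecutive angles are supplementary (sum to 180°).
angle B = 180 - angle A
angle B = 180 - 120
angle B = 60 degrees

60 degrees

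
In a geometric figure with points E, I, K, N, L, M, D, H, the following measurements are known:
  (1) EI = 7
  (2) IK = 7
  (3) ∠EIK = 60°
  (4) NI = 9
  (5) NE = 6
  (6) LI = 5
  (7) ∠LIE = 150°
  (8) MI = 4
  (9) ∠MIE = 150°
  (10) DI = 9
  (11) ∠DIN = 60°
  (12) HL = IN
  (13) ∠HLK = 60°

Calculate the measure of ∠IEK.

Step 1: By the law of cosines on triangle EIK: EK² = 7² + 7² − 2·7·7·cos(60°) = 49, so EK = 7.
Step 2: By the inverse law of cosines on triangle IEK: cos(∠IEK) = (7² + 7² − 7²) / (2·7·7) = 49/98 = 0.5, so ∠IEK = 60°.

Therefore, the measure of angle ∠IEK = 60°.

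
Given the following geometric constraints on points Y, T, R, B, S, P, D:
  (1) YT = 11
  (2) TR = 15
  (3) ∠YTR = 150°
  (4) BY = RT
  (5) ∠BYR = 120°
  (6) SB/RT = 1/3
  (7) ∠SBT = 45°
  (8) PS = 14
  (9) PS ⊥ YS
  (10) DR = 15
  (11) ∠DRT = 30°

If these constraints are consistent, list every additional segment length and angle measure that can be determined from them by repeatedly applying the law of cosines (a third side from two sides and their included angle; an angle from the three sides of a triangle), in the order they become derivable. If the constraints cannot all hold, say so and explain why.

The constraints are consistent. Derivable facts, in order:
After 1 step:
- TD ≈ 7.76
- YR ≈ 25.14
After 2 steps:
- RB ≈ 35.13
- ∠DTR = 75°
- ∠RDT = 75°
- ∠RYT = 17.36°
- ∠TRY = 12.64°
After 3 steps:
- ∠BRY = 21.7°
- ∠RBY = 38.3°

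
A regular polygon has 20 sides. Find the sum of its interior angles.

The sum of interior angles of an n-sided polygon is (n - 2) * 180.
For n = 20: (20 - 2) * 180 = 18 * 180 = 3240 degrees.

3240 degrees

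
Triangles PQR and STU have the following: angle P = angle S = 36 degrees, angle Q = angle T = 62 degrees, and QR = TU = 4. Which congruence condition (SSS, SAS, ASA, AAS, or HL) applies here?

Consider the given information: angle P = angle S = 36 degrees, angle Q = angle T = 62 degrees, and QR = TU = 4
This is not ASA or HL: ASA requires two angles and the side between them. HL only applies to right triangles with matching hypotenuse and leg.
The correct criterion is AAS. Two pairs of corresponding angles and a non-included side are equal (Angle-Angle-Side).

AAS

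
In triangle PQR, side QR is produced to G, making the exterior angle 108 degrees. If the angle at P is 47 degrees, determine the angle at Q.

By the exterior angle theorem: exterior angle = sum of remote interior angles.
108 = 47 + angle Q
angle Q = 108 - 47 = 61 degrees

61 degrees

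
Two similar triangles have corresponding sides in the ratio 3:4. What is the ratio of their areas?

Area scales with the square of linear dimensions. If every length is multiplied by 3/4, then the area is multiplied by (3/4)^2 = 9/16.
The area ratio is 9:16.

9:16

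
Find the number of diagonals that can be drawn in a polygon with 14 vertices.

Each of the 14 vertices connects to 11 non-adjacent vertices via diagonals.
Total connections = 14 × 11 = 154, but each diagonal is counted twice.
Number of diagonals = 154 / 2 = 77.

77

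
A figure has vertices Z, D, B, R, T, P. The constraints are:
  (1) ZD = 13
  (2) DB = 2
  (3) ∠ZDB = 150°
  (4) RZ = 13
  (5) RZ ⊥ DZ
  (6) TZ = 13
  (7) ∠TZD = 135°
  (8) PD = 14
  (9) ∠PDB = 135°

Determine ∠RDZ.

Step 1: By the law of cosines on triangle DZR: DR² = 13² + 13² − 2·13·13·cos(90°) = 338, so DR = 13·√2.
Step 2: By the inverse law of cosines on triangle RDZ: cos(∠RDZ) = ((13·√2)² + 13² − 13²) / (2·13·√2·13) = 338/478 = 0.7071, so ∠RDZ = 45°.

Therefore, the measure of angle ∠RDZ = 45°.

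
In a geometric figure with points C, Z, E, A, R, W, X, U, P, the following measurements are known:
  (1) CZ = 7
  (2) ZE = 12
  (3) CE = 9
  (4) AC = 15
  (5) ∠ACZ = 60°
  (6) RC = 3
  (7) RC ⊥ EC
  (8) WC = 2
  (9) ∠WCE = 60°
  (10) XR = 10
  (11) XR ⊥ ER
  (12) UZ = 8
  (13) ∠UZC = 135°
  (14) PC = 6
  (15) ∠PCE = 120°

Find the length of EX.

Step 1: By the law of cosines on triangle ECR: ER² = 9² + 3² − 2·9·3·cos(90°) = 90, so ER = 3·√10.
Step 2: By the law of cosines on triangle ERX: EX² = (3·√10)² + 10² − 2·3·√10·10·cos(90°) = 190, so EX = √190.

Therefore, the length of EX = √190.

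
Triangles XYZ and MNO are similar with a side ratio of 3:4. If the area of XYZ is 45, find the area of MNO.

For similar figures, the area ratio equals the square of the side ratio.
Side ratio (XYZ to MNO) = 3:4, so area ratio = 3^2:4^2 = 9:16.
If the area of XYZ is 45, then the area of MNO = 45 * (16/9) = 80.

80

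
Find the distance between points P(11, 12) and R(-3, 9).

The horizontal distance is |-3 - 11| = 14 and the vertical distance is |9 - 12| = 3.
By the Pythagorean theorem, d = sqrt(14^2 + 3^2) = sqrt(205).

sqrt(205)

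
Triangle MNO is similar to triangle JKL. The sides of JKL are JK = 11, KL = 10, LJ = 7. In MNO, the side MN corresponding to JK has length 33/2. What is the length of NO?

Since the triangles are similar, the ratio of corresponding sides is constant.
Scale factor k = MN / JK = 33/2 / 11 = 3/2
NO = k * KL = 3/2 * 10 = 15

15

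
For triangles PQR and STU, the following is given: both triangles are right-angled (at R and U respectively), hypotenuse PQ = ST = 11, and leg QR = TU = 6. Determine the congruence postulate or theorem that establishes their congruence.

The given information matches HL: The hypotenuse and one leg of two right triangles are equal (Hypotenuse-Leg).

HL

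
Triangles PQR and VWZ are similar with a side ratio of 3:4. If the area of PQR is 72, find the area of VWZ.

For similar figures, the area ratio equals the square of the side ratio.
Side ratio (PQR to VWZ) = 3:4, so area ratio = 3^2:4^2 = 9:16.
If the area of PQR is 72, then the area of VWZ = 72 * (16/9) = 128.

128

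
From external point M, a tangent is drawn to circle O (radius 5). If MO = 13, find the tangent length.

Let T be the point of tangency. Then OT ⊥ MT (radius ⊥ tangent).
In right triangle OTM: OM² = OT² + MT²
13² = 5² + MT²
MT² = 144, MT = 12

12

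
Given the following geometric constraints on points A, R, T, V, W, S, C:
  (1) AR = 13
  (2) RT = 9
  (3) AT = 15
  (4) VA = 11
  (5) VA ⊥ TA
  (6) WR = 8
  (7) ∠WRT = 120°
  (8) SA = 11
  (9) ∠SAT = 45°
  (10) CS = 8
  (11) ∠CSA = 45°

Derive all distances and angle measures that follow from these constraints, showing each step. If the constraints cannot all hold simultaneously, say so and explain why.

The constraints are consistent.

Step 1: From AS = 11, SC = 8, and ∠ASC = 45°, by the law of cosines:
  AC² = AS² + SC² - 2·AS·SC·cos(45°) = 121 + 64 - 124.5 = 60.55
  AC ≈ 7.78

Step 2: From TA = 15, AV = 11, and ∠TAV = 90°, by the law of cosines:
  TV² = TA² + AV² - 2·TA·AV·cos(90°) = 225 + 121 - 0 = 346
  TV ≈ 18.6

Step 3: From TR = 9, RW = 8, and ∠TRW = 120°, by the law of cosines:
  TW² = TR² + RW² - 2·TR·RW·cos(120°) = 81 + 64 + 72 = 217
  TW ≈ 14.73

Step 4: From TA = 15, AS = 11, and ∠TAS = 45°, by the law of cosines:
  TS² = TA² + AS² - 2·TA·AS·cos(45°) = 225 + 121 - 233.3 = 112.7
  TS ≈ 10.61

Step 5: From AR = 13, AT = 15, RT = 9, by the inverse law of cosines:
  cos(∠RAT) = (AR² + AT² - RT²) / (2·AR·AT)
  ∠RAT = 36.62°

Step 6: From RA = 13, RT = 9, AT = 15, by the inverse law of cosines:
  cos(∠ART) = (RA² + RT² - AT²) / (2·RA·RT)
  ∠ART = 83.87°

Step 7: From TA = 15, TR = 9, AR = 13, by the inverse law of cosines:
  cos(∠ATR) = (TA² + TR² - AR²) / (2·TA·TR)
  ∠ATR = 59.51°

Step 8: From AC = 7.78, AS = 11, CS = 8, by the inverse law of cosines:
  cos(∠CAS) = (AC² + AS² - CS²) / (2·AC·AS)
  ∠CAS = 46.63°

Step 9: From TA = 15, TS = 10.61, AS = 11, by the inverse law of cosines:
  cos(∠ATS) = (TA² + TS² - AS²) / (2·TA·TS)
  ∠ATS = 47.12°

Step 10: From TA = 15, TV = 18.6, AV = 11, by the inverse law of cosines:
  cos(∠ATV) = (TA² + TV² - AV²) / (2·TA·TV)
  ∠ATV = 36.25°

Step 11: From TR = 9, TW = 14.73, RW = 8, by the inverse law of cosines:
  cos(∠RTW) = (TR² + TW² - RW²) / (2·TR·TW)
  ∠RTW = 28.05°

Step 12: From VA = 11, VT = 18.6, AT = 15, by the inverse law of cosines:
  cos(∠AVT) = (VA² + VT² - AT²) / (2·VA·VT)
  ∠AVT = 53.75°

Step 13: From WR = 8, WT = 14.73, RT = 9, by the inverse law of cosines:
  cos(∠RWT) = (WR² + WT² - RT²) / (2·WR·WT)
  ∠RWT = 31.95°

Step 14: From SA = 11, ST = 10.61, AT = 15, by the inverse law of cosines:
  cos(∠AST) = (SA² + ST² - AT²) / (2·SA·ST)
  ∠AST = 87.88°

Step 15: From CA = 7.78, CS = 8, AS = 11, by the inverse law of cosines:
  cos(∠ACS) = (CA² + CS² - AS²) / (2·CA·CS)
  ∠ACS = 88.37°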